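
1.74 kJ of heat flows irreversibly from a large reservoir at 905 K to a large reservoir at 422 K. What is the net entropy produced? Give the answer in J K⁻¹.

ΔS_hot = −Q/T_H = −1740/905 = -1.923 J/K and ΔS_cold = +Q/T_C = 1740/422 = 4.123 J/K.
ΔS_total = -1.923 + 4.123 = 2.2 J/K, positive as the second law requires.

ΔS_total = 2.2 J/K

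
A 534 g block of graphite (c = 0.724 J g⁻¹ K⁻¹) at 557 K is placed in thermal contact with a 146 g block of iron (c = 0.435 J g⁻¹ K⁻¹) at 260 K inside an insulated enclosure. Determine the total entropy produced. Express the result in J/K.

ΔS_total = 13.2 J/K

Energy balance: T_f = (m₁c₁T₁ + m₂c₂T₂)/(m₁c₁ + m₂c₂) = 515.1 K.
ΔS₁ = m₁c₁ ln(T_f/T₁) = 386.616 × ln(515.1/557) = -30.24 J/K.
ΔS₂ = m₂c₂ ln(T_f/T₂) = 63.51 × ln(515.1/260) = 43.42 J/K.
ΔS_total = -30.24 + 43.42 = 13.2 J/K.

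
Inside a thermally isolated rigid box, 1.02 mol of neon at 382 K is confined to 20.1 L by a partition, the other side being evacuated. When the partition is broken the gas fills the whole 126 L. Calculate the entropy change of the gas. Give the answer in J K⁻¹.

For an ideal gas in free expansion Q = 0 and W = 0, so T is unchanged.
Entropy is a state function; using a reversible isothermal path, ΔS_gas = nR ln(V₂/V₁) = 1.02 × 8.314 × ln(126/20.1) = 15.6 J/K.

ΔS_gas = 15.6 J/K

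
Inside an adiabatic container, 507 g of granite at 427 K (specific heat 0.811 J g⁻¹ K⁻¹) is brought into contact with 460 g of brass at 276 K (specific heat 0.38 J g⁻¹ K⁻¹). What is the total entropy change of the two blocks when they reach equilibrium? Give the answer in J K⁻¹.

Energy balance: T_f = (m₁c₁T₁ + m₂c₂T₂)/(m₁c₁ + m₂c₂) = 381.96 K.
ΔS₁ = m₁c₁ ln(T_f/T₁) = 411.177 × ln(381.96/427) = -45.838 J/K.
ΔS₂ = m₂c₂ ln(T_f/T₂) = 174.8 × ln(381.96/276) = 56.793 J/K.
ΔS_total = -45.838 + 56.793 = 11 J/K.

ΔS_total = 11 J/K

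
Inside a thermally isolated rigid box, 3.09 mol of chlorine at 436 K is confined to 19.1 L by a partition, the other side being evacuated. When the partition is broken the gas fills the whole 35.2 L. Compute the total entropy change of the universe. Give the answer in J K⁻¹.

ΔS_universe = 15.7 J/K

No heat is exchanged and no work is done, so the ideal-gas temperature stays constant.
Entropy is a state function; using a reversible isothermal path, ΔS_gas = nR ln(V₂/V₁) = 3.09 × 8.314 × ln(35.2/19.1) = 15.7 J/K.
The insulated surroundings exchange no heat, so ΔS_surr = 0 and ΔS_universe = ΔS_gas.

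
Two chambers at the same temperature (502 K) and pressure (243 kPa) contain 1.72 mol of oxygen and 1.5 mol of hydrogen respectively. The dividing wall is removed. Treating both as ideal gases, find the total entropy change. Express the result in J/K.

ΔS_mix = 18.5 J/K

Mole fractions: x_A = 1.72/3.22 = 0.534, x_B = 0.466.
ΔS_mix = −R(n_A ln x_A + n_B ln x_B) = −8.314 × (1.72 ln 0.534 + 1.5 ln 0.466) = 18.5 J/K.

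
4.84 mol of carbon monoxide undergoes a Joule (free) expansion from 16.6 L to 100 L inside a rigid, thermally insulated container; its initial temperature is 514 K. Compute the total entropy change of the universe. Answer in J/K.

ΔS_universe = 72.3 J/K

For an ideal gas in free expansion Q = 0 and W = 0, so T is unchanged.
Entropy is a state function; using a reversible isothermal path, ΔS_gas = nR ln(V₂/V₁) = 4.84 × 8.314 × ln(100/16.6) = 72.3 J/K.
The insulated surroundings exchange no heat, so ΔS_surr = 0 and ΔS_universe = ΔS_gas.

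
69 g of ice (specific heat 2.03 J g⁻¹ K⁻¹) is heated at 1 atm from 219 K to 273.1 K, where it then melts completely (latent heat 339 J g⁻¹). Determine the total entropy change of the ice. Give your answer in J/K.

Warming step: ΔS₁ = m c ln(T_tr/T_i) = 69 × 2.03 × ln(273.1/219) = 30.92 J/K.
Phase change: ΔS₂ = +mL/T_tr = 69 × 339 / 273.1 = 85.65 J/K.
ΔS_total = (30.92) + (85.65) = 117 J/K.

ΔS = 117 J/K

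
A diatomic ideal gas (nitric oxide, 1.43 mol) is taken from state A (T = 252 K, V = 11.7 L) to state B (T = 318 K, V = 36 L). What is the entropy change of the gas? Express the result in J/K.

ΔS = 20.3 J/K

Entropy is a state function: ΔS = nC_V ln(T₂/T₁) + nR ln(V₂/V₁), with C_V = 5R/2 = 20.79 J mol⁻¹ K⁻¹ for a diatomic ideal gas.
ΔS = 1.43 × [20.79 × ln(318/252) + 8.314 × ln(36/11.7)] = 20.3 J/K.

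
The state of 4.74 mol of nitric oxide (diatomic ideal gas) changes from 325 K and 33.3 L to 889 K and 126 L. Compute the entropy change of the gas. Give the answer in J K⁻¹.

Entropy is a state function: ΔS = nC_V ln(T₂/T₁) + nR ln(V₂/V₁), with C_V = 5R/2 = 20.79 J mol⁻¹ K⁻¹ for a diatomic ideal gas.
ΔS = 4.74 × [20.79 × ln(889/325) + 8.314 × ln(126/33.3)] = 152 J/K.

ΔS = 152 J/K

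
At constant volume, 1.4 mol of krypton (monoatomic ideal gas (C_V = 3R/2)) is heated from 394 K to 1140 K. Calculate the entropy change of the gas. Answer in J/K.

ΔS = 18.5 J/K

At constant volume, ΔS = nC_V ln(T₂/T₁) with C_V = 3R/2 = 12.47 J mol⁻¹ K⁻¹.
ΔS = 1.4 × 12.47 × ln(1140/394) = 18.5 J/K.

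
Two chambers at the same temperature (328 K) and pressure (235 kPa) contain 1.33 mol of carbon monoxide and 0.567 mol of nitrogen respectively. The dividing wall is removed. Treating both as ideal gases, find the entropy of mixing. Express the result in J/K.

ΔS_mix = 9.62 J/K

Mole fractions: x_A = 1.33/1.9 = 0.701, x_B = 0.299.
ΔS_mix = −R(n_A ln x_A + n_B ln x_B) = −8.314 × (1.33 ln 0.701 + 0.567 ln 0.299) = 9.62 J/K.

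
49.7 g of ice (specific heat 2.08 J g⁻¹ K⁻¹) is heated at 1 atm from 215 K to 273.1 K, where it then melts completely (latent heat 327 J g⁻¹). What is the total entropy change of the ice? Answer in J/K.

Warming step: ΔS₁ = m c ln(T_tr/T_i) = 49.7 × 2.08 × ln(273.1/215) = 24.73 J/K.
Phase change: ΔS₂ = +mL/T_tr = 49.7 × 327 / 273.1 = 59.51 J/K.
ΔS_total = (24.73) + (59.51) = 84.2 J/K.

ΔS = 84.2 J/K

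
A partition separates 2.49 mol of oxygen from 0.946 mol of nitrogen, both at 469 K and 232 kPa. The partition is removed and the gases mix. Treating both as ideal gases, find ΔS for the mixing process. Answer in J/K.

ΔS_mix = 16.8 J/K

Mole fractions: x_A = 2.49/3.44 = 0.725, x_B = 0.275.
ΔS_mix = −R(n_A ln x_A + n_B ln x_B) = −8.314 × (2.49 ln 0.725 + 0.946 ln 0.275) = 16.8 J/K.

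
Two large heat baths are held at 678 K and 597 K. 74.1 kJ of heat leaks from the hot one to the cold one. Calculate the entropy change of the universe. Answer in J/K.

ΔS_total = 14.8 J/K

ΔS_hot = −Q/T_H = −74100/678 = -109.3 J/K and ΔS_cold = +Q/T_C = 74100/597 = 124.1 J/K.
ΔS_total = -109.3 + 124.1 = 14.8 J/K, positive as the second law requires.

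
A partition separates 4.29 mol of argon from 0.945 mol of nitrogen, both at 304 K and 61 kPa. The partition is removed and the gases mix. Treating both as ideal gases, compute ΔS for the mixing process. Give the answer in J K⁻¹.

ΔS_mix = 20.6 J/K

Mole fractions: x_A = 4.29/5.24 = 0.819, x_B = 0.181.
ΔS_mix = −R(n_A ln x_A + n_B ln x_B) = −8.314 × (4.29 ln 0.819 + 0.945 ln 0.181) = 20.6 J/K.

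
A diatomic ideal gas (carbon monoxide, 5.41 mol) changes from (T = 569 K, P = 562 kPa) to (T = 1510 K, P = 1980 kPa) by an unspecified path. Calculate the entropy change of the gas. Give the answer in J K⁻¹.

ΔS = 97 J/K

ΔS = nC_p ln(T₂/T₁) − nR ln(P₂/P₁), with C_p = 7R/2 = 29.1 J mol⁻¹ K⁻¹ for a diatomic ideal gas.
ΔS = 5.41 × [29.1 × ln(1510/569) − 8.314 × ln(1980/562)] = 97 J/K.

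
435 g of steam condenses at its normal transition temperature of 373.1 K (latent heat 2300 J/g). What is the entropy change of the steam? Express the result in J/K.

ΔS = -2680 J/K

Heat released by the substance: Q = −mL = −435 × 2300 = −1000500 J.
At constant T, ΔS = Q_rev/T = −1000500 / 373.1 = -2680 J/K.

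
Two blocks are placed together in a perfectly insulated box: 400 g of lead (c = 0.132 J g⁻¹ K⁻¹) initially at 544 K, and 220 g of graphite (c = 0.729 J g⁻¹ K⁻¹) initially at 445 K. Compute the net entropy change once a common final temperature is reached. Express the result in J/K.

ΔS_total = 0.828 J/K

Energy balance: T_f = (m₁c₁T₁ + m₂c₂T₂)/(m₁c₁ + m₂c₂) = 469.52 K.
ΔS₁ = m₁c₁ ln(T_f/T₁) = 52.8 × ln(469.52/544) = -7.774 J/K.
ΔS₂ = m₂c₂ ln(T_f/T₂) = 160.38 × ln(469.52/445) = 8.602 J/K.
ΔS_total = -7.774 + 8.602 = 0.828 J/K.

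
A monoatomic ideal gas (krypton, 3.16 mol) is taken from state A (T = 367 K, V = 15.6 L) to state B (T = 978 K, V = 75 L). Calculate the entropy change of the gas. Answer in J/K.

Entropy is a state function: ΔS = nC_V ln(T₂/T₁) + nR ln(V₂/V₁), with C_V = 3R/2 = 12.47 J mol⁻¹ K⁻¹ for a monoatomic ideal gas.
ΔS = 3.16 × [12.47 × ln(978/367) + 8.314 × ln(75/15.6)] = 79.9 J/K.

ΔS = 79.9 J/K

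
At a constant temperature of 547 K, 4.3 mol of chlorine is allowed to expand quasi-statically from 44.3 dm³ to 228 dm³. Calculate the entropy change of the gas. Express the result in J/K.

ΔS_gas = 58.6 J/K

For an isothermal ideal gas ΔS_gas = nR ln(V₂/V₁) = 4.3 × 8.314 × ln(228/44.3) = 58.6 J/K.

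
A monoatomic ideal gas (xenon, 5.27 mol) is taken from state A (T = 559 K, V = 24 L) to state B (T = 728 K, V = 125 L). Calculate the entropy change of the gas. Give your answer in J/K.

ΔS = 89.7 J/K

Entropy is a state function: ΔS = nC_V ln(T₂/T₁) + nR ln(V₂/V₁), with C_V = 3R/2 = 12.47 J mol⁻¹ K⁻¹ for a monoatomic ideal gas.
ΔS = 5.27 × [12.47 × ln(728/559) + 8.314 × ln(125/24)] = 89.7 J/K.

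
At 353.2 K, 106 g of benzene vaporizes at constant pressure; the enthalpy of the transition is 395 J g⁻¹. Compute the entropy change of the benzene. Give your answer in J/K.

Heat absorbed by the substance: Q = mL = 106 × 395 = 41870 J.
At constant T, ΔS = Q_rev/T = 41870 / 353.2 = 119 J/K.

ΔS = 119 J/K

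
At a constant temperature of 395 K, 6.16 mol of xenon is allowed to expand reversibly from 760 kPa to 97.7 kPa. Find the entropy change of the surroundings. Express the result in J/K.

ΔS_surr = -105 J/K

For an isothermal ideal gas ΔS_gas = nR ln(P₁/P₂) = 6.16 × 8.314 × ln(760/97.7) = 105 J/K.
The process is reversible, so ΔS_surr = −ΔS_gas = -105 J/K and ΔS_universe = 0.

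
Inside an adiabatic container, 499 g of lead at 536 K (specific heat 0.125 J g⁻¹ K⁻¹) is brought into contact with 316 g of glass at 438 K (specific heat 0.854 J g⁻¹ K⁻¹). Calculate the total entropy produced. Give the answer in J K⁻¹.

ΔS_total = 1.08 J/K

Energy balance: T_f = (m₁c₁T₁ + m₂c₂T₂)/(m₁c₁ + m₂c₂) = 456.4 K.
ΔS₁ = m₁c₁ ln(T_f/T₁) = 62.375 × ln(456.4/536) = -10.028 J/K.
ΔS₂ = m₂c₂ ln(T_f/T₂) = 269.864 × ln(456.4/438) = 11.104 J/K.
ΔS_total = -10.028 + 11.104 = 1.08 J/K.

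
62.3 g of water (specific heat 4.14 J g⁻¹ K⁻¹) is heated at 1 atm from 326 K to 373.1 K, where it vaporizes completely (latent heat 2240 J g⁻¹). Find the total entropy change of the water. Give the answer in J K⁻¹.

ΔS = 409 J/K

Warming step: ΔS₁ = m c ln(T_tr/T_i) = 62.3 × 4.14 × ln(373.1/326) = 34.81 J/K.
Phase change: ΔS₂ = +mL/T_tr = 62.3 × 2240 / 373.1 = 374 J/K.
ΔS_total = (34.81) + (374) = 409 J/K.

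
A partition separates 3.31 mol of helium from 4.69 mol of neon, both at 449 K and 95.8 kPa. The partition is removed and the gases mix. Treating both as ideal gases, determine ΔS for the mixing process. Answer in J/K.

Mole fractions: x_A = 3.31/8 = 0.414, x_B = 0.586.
ΔS_mix = −R(n_A ln x_A + n_B ln x_B) = −8.314 × (3.31 ln 0.414 + 4.69 ln 0.586) = 45.1 J/K.

ΔS_mix = 45.1 J/K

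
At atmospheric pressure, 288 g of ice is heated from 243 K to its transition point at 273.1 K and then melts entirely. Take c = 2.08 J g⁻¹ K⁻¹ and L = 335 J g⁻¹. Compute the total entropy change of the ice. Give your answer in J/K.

ΔS = 423 J/K

Warming step: ΔS₁ = m c ln(T_tr/T_i) = 288 × 2.08 × ln(273.1/243) = 69.95 J/K.
Phase change: ΔS₂ = +mL/T_tr = 288 × 335 / 273.1 = 353.3 J/K.
ΔS_total = (69.95) + (353.3) = 423 J/K.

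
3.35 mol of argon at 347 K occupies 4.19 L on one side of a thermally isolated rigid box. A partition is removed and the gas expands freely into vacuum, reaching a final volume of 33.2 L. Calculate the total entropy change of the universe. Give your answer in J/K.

ΔS_universe = 57.6 J/K

For an ideal gas in free expansion Q = 0 and W = 0, so T is unchanged.
Entropy is a state function; using a reversible isothermal path, ΔS_gas = nR ln(V₂/V₁) = 3.35 × 8.314 × ln(33.2/4.19) = 57.6 J/K.
The insulated surroundings exchange no heat, so ΔS_surr = 0 and ΔS_universe = ΔS_gas.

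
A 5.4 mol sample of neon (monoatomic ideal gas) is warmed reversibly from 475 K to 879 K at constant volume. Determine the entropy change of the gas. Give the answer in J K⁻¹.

At constant volume, ΔS = nC_V ln(T₂/T₁) with C_V = 3R/2 = 12.47 J mol⁻¹ K⁻¹.
ΔS = 5.4 × 12.47 × ln(879/475) = 41.4 J/K.

ΔS = 41.4 J/K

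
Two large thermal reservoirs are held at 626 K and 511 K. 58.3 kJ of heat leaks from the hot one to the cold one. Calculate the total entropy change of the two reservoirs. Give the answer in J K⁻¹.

ΔS_total = 21 J/K

ΔS_hot = −Q/T_H = −58300/626 = -93.13 J/K and ΔS_cold = +Q/T_C = 58300/511 = 114.1 J/K.
ΔS_total = -93.13 + 114.1 = 21 J/K, positive as the second law requires.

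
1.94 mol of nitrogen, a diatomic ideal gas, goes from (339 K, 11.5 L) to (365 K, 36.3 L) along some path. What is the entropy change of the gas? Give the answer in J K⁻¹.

ΔS = 21.5 J/K

Entropy is a state function: ΔS = nC_V ln(T₂/T₁) + nR ln(V₂/V₁), with C_V = 5R/2 = 20.79 J mol⁻¹ K⁻¹ for a diatomic ideal gas.
ΔS = 1.94 × [20.79 × ln(365/339) + 8.314 × ln(36.3/11.5)] = 21.5 J/K.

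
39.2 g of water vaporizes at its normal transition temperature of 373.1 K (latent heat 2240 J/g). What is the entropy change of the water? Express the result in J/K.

ΔS = 235 J/K

Heat absorbed by the substance: Q = mL = 39.2 × 2240 = 87808 J.
At constant T, ΔS = Q_rev/T = 87808 / 373.1 = 235 J/K.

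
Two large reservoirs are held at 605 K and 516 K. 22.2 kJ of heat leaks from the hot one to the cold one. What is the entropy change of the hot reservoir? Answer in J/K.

The hot reservoir loses heat Q, so ΔS_hot = −Q/T_H = −22200/605 = -36.7 J/K.

ΔS_hot = -36.7 J/K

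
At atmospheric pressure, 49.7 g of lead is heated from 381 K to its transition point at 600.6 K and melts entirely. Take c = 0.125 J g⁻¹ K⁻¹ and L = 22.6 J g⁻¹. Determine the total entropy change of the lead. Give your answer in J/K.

Warming step: ΔS₁ = m c ln(T_tr/T_i) = 49.7 × 0.125 × ln(600.6/381) = 2.827 J/K.
Phase change: ΔS₂ = +mL/T_tr = 49.7 × 22.6 / 600.6 = 1.87 J/K.
ΔS_total = (2.827) + (1.87) = 4.7 J/K.

ΔS = 4.7 J/K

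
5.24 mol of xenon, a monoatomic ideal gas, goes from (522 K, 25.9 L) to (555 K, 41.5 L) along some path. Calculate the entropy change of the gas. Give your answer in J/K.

ΔS = 24.5 J/K

Entropy is a state function: ΔS = nC_V ln(T₂/T₁) + nR ln(V₂/V₁), with C_V = 3R/2 = 12.47 J mol⁻¹ K⁻¹ for a monoatomic ideal gas.
ΔS = 5.24 × [12.47 × ln(555/522) + 8.314 × ln(41.5/25.9)] = 24.5 J/K.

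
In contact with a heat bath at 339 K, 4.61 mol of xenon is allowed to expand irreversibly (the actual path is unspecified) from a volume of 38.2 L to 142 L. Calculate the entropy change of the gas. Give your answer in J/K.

ΔS_gas = 50.3 J/K

Entropy is a state function, so ΔS_gas depends only on the end states.
For an isothermal ideal gas ΔS_gas = nR ln(V₂/V₁) = 4.61 × 8.314 × ln(142/38.2) = 50.3 J/K.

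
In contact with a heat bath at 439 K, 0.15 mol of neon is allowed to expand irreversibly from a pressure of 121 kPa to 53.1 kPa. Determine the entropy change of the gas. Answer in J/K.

ΔS_gas = 1.03 J/K

Entropy is a state function, so ΔS_gas depends only on the end states.
For an isothermal ideal gas ΔS_gas = nR ln(P₁/P₂) = 0.15 × 8.314 × ln(121/53.1) = 1.03 J/K.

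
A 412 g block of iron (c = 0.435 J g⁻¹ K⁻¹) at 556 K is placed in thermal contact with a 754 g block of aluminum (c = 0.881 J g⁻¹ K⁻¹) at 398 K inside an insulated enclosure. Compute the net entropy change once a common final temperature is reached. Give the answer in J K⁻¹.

Energy balance: T_f = (m₁c₁T₁ + m₂c₂T₂)/(m₁c₁ + m₂c₂) = 431.57 K.
ΔS₁ = m₁c₁ ln(T_f/T₁) = 179.22 × ln(431.57/556) = -45.4 J/K.
ΔS₂ = m₂c₂ ln(T_f/T₂) = 664.274 × ln(431.57/398) = 53.79 J/K.
ΔS_total = -45.4 + 53.79 = 8.39 J/K.

ΔS_total = 8.39 J/K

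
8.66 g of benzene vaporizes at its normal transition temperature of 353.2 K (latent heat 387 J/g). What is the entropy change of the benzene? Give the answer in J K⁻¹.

Heat absorbed by the substance: Q = mL = 8.66 × 387 = 3351.42 J.
At constant T, ΔS = Q_rev/T = 3351.42 / 353.2 = 9.49 J/K.

ΔS = 9.49 J/K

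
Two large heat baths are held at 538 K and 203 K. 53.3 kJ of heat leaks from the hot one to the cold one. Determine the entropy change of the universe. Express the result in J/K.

ΔS_hot = −Q/T_H = −53300/538 = -99.071 J/K and ΔS_cold = +Q/T_C = 53300/203 = 262.56 J/K.
ΔS_total = -99.071 + 262.56 = 163 J/K, positive as the second law requires.

ΔS_total = 163 J/K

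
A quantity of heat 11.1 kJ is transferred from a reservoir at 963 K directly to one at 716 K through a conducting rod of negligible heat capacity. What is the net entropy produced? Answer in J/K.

ΔS_total = 3.98 J/K

ΔS_hot = −Q/T_H = −11100/963 = -11.526 J/K and ΔS_cold = +Q/T_C = 11100/716 = 15.503 J/K.
ΔS_total = -11.526 + 15.503 = 3.98 J/K, positive as the second law requires.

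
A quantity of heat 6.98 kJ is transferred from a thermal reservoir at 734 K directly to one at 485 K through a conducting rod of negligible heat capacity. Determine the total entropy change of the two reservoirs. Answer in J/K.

ΔS_total = 4.88 J/K

ΔS_hot = −Q/T_H = −6980/734 = -9.51 J/K and ΔS_cold = +Q/T_C = 6980/485 = 14.39 J/K.
ΔS_total = -9.51 + 14.39 = 4.88 J/K, positive as the second law requires.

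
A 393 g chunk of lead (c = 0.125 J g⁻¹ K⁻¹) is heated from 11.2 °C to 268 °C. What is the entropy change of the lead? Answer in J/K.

In kelvin: T₁ = 284.35 K, T₂ = 541.15 K. ΔS = ∫dQ_rev/T = m c ln(T₂/T₁) = 393 × 0.125 × ln(541.15/284.35) = 31.6 J/K.

ΔS = 31.6 J/K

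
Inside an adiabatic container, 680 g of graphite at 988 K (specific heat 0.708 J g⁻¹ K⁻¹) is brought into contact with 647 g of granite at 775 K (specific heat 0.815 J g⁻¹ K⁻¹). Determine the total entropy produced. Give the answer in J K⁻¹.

ΔS_total = 7.43 J/K

Energy balance: T_f = (m₁c₁T₁ + m₂c₂T₂)/(m₁c₁ + m₂c₂) = 876.66 K.
ΔS₁ = m₁c₁ ln(T_f/T₁) = 481.44 × ln(876.66/988) = -57.56 J/K.
ΔS₂ = m₂c₂ ln(T_f/T₂) = 527.305 × ln(876.66/775) = 64.99 J/K.
ΔS_total = -57.56 + 64.99 = 7.43 J/K.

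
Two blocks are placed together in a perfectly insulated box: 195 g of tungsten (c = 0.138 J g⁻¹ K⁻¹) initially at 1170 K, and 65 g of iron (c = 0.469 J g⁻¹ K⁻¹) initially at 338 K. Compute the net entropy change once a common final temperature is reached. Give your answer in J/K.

ΔS_total = 10.6 J/K

Energy balance: T_f = (m₁c₁T₁ + m₂c₂T₂)/(m₁c₁ + m₂c₂) = 728.09 K.
ΔS₁ = m₁c₁ ln(T_f/T₁) = 26.91 × ln(728.09/1170) = -12.76 J/K.
ΔS₂ = m₂c₂ ln(T_f/T₂) = 30.485 × ln(728.09/338) = 23.39 J/K.
ΔS_total = -12.76 + 23.39 = 10.6 J/K.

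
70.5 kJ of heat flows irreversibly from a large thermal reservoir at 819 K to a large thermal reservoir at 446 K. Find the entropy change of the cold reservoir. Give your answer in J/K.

The cold reservoir gains heat Q, so ΔS_cold = +Q/T_C = 70500/446 = 158 J/K.

ΔS_cold = 158 J/K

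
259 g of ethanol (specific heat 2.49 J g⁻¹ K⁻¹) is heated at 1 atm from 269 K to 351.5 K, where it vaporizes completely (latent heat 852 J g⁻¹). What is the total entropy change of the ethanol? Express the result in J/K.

ΔS = 800 J/K

Warming step: ΔS₁ = m c ln(T_tr/T_i) = 259 × 2.49 × ln(351.5/269) = 172.5 J/K.
Phase change: ΔS₂ = +mL/T_tr = 259 × 852 / 351.5 = 627.8 J/K.
ΔS_total = (172.5) + (627.8) = 800 J/K.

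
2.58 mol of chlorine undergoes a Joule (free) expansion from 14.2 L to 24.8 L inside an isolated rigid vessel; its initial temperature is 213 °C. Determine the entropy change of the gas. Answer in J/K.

ΔS_gas = 12 J/K

For an ideal gas in free expansion Q = 0 and W = 0, so T is unchanged.
Entropy is a state function; using a reversible isothermal path, ΔS_gas = nR ln(V₂/V₁) = 2.58 × 8.314 × ln(24.8/14.2) = 12 J/K.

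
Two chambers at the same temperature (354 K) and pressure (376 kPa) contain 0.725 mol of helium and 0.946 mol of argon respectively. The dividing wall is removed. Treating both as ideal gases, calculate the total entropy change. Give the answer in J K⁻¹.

ΔS_mix = 9.51 J/K

Mole fractions: x_A = 0.725/1.67 = 0.434, x_B = 0.566.
ΔS_mix = −R(n_A ln x_A + n_B ln x_B) = −8.314 × (0.725 ln 0.434 + 0.946 ln 0.566) = 9.51 J/K.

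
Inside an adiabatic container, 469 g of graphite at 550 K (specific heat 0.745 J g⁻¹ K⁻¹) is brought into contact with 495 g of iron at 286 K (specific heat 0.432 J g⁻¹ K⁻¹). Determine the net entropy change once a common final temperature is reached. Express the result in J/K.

Energy balance: T_f = (m₁c₁T₁ + m₂c₂T₂)/(m₁c₁ + m₂c₂) = 449.77 K.
ΔS₁ = m₁c₁ ln(T_f/T₁) = 349.405 × ln(449.77/550) = -70.29 J/K.
ΔS₂ = m₂c₂ ln(T_f/T₂) = 213.84 × ln(449.77/286) = 96.82 J/K.
ΔS_total = -70.29 + 96.82 = 26.5 J/K.

ΔS_total = 26.5 J/K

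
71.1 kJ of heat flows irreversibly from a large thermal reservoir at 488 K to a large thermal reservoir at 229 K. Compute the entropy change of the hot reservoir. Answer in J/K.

The hot reservoir loses heat Q, so ΔS_hot = −Q/T_H = −71100/488 = -146 J/K.

ΔS_hot = -146 J/K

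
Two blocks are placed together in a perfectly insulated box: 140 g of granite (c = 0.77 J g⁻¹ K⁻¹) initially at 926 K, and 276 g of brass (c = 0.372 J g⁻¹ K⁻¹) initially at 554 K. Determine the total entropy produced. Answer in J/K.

ΔS_total = 6.84 J/K

Energy balance: T_f = (m₁c₁T₁ + m₂c₂T₂)/(m₁c₁ + m₂c₂) = 744.53 K.
ΔS₁ = m₁c₁ ln(T_f/T₁) = 107.8 × ln(744.53/926) = -23.51 J/K.
ΔS₂ = m₂c₂ ln(T_f/T₂) = 102.672 × ln(744.53/554) = 30.35 J/K.
ΔS_total = -23.51 + 30.35 = 6.84 J/K.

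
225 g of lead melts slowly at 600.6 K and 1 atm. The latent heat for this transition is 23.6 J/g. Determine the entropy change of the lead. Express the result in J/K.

Heat absorbed by the substance: Q = mL = 225 × 23.6 = 5310 J.
At constant T, ΔS = Q_rev/T = 5310 / 600.6 = 8.84 J/K.

ΔS = 8.84 J/K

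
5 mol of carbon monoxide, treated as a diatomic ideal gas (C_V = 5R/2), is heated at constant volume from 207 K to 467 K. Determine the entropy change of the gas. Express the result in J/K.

ΔS = 84.6 J/K

At constant volume, ΔS = nC_V ln(T₂/T₁) with C_V = 5R/2 = 20.79 J mol⁻¹ K⁻¹.
ΔS = 5 × 20.79 × ln(467/207) = 84.6 J/K.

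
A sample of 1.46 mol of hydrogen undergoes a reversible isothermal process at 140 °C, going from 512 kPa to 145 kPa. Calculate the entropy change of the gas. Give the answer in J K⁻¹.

For an isothermal ideal gas ΔS_gas = nR ln(P₁/P₂) = 1.46 × 8.314 × ln(512/145) = 15.3 J/K.

ΔS_gas = 15.3 J/K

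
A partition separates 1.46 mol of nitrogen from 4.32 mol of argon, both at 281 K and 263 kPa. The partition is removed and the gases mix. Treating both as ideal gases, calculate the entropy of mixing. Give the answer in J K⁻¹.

Mole fractions: x_A = 1.46/5.78 = 0.253, x_B = 0.747.
ΔS_mix = −R(n_A ln x_A + n_B ln x_B) = −8.314 × (1.46 ln 0.253 + 4.32 ln 0.747) = 27.2 J/K.

ΔS_mix = 27.2 J/K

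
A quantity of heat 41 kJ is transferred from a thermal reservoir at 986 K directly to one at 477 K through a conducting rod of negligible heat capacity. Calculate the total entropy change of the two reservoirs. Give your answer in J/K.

ΔS_total = 44.4 J/K

ΔS_hot = −Q/T_H = −41000/986 = -41.58 J/K and ΔS_cold = +Q/T_C = 41000/477 = 85.95 J/K.
ΔS_total = -41.58 + 85.95 = 44.4 J/K, positive as the second law requires.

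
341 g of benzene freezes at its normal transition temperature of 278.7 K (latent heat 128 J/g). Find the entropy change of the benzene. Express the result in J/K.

Heat released by the substance: Q = −mL = −341 × 128 = −43648 J.
At constant T, ΔS = Q_rev/T = −43648 / 278.7 = -157 J/K.

ΔS = -157 J/K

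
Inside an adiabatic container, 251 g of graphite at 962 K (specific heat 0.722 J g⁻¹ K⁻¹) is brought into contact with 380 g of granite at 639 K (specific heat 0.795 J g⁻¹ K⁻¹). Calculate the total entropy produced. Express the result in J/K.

Energy balance: T_f = (m₁c₁T₁ + m₂c₂T₂)/(m₁c₁ + m₂c₂) = 760.11 K.
ΔS₁ = m₁c₁ ln(T_f/T₁) = 181.222 × ln(760.11/962) = -42.69 J/K.
ΔS₂ = m₂c₂ ln(T_f/T₂) = 302.1 × ln(760.11/639) = 52.43 J/K.
ΔS_total = -42.69 + 52.43 = 9.74 J/K.

ΔS_total = 9.74 J/K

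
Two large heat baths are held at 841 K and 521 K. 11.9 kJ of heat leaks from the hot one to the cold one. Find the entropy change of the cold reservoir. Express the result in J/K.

ΔS_cold = 22.8 J/K

The cold reservoir gains heat Q, so ΔS_cold = +Q/T_C = 11900/521 = 22.8 J/K.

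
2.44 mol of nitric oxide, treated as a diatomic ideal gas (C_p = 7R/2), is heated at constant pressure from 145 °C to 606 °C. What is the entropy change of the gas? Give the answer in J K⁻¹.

ΔS = 52.8 J/K

In kelvin: T₁ = 418.15 K, T₂ = 879.15 K. At constant pressure, ΔS = nC_p ln(T₂/T₁) with C_p = 7R/2 = 29.1 J mol⁻¹ K⁻¹.
ΔS = 2.44 × 29.1 × ln(879.15/418.15) = 52.8 J/K.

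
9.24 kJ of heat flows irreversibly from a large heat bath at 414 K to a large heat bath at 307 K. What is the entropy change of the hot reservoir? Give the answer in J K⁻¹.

ΔS_hot = -22.3 J/K

The hot reservoir loses heat Q, so ΔS_hot = −Q/T_H = −9240/414 = -22.3 J/K.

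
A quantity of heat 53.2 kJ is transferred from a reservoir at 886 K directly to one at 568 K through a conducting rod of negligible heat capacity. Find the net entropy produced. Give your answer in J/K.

ΔS_total = 33.6 J/K

ΔS_hot = −Q/T_H = −53200/886 = -60.05 J/K and ΔS_cold = +Q/T_C = 53200/568 = 93.66 J/K.
ΔS_total = -60.05 + 93.66 = 33.6 J/K, positive as the second law requires.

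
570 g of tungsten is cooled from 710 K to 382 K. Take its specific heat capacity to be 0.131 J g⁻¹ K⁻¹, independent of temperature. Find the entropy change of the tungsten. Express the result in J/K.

ΔS = ∫dQ_rev/T = m c ln(T₂/T₁) = 570 × 0.131 × ln(382/710) = -46.3 J/K.

ΔS = -46.3 J/K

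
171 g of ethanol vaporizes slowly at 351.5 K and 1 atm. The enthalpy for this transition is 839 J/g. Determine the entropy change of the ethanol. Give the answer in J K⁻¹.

Heat absorbed by the substance: Q = mL = 171 × 839 = 143469 J.
At constant T, ΔS = Q_rev/T = 143469 / 351.5 = 408 J/K.

ΔS = 408 J/K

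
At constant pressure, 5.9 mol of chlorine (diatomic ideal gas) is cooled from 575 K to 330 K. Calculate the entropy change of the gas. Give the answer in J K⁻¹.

ΔS = -95.3 J/K

At constant pressure, ΔS = nC_p ln(T₂/T₁) with C_p = 7R/2 = 29.1 J mol⁻¹ K⁻¹.
ΔS = 5.9 × 29.1 × ln(330/575) = -95.3 J/K.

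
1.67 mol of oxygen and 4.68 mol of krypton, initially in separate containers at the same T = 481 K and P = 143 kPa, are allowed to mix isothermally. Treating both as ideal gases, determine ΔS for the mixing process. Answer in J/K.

ΔS_mix = 30.4 J/K

Mole fractions: x_A = 1.67/6.35 = 0.263, x_B = 0.737.
ΔS_mix = −R(n_A ln x_A + n_B ln x_B) = −8.314 × (1.67 ln 0.263 + 4.68 ln 0.737) = 30.4 J/K.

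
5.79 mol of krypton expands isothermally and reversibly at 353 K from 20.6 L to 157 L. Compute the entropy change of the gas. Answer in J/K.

For an isothermal ideal gas ΔS_gas = nR ln(V₂/V₁) = 5.79 × 8.314 × ln(157/20.6) = 97.8 J/K.

ΔS_gas = 97.8 J/K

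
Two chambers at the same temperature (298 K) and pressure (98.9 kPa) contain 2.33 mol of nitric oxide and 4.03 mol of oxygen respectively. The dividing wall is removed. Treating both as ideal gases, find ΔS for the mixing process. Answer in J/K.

ΔS_mix = 34.7 J/K

Mole fractions: x_A = 2.33/6.36 = 0.366, x_B = 0.634.
ΔS_mix = −R(n_A ln x_A + n_B ln x_B) = −8.314 × (2.33 ln 0.366 + 4.03 ln 0.634) = 34.7 J/K.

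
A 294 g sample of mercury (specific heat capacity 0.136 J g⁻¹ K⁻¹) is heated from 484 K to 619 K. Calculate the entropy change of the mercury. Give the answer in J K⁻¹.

ΔS = ∫dQ_rev/T = m c ln(T₂/T₁) = 294 × 0.136 × ln(619/484) = 9.84 J/K.

ΔS = 9.84 J/K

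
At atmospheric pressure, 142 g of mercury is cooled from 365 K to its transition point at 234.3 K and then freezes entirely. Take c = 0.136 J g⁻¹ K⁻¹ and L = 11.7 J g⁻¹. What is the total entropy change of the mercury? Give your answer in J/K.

ΔS = -15.7 J/K

Cooling step: ΔS₁ = m c ln(T_tr/T_i) = 142 × 0.136 × ln(234.3/365) = -8.561 J/K.
Phase change: ΔS₂ = −mL/T_tr = −142 × 11.7 / 234.3 = -7.091 J/K.
ΔS_total = (-8.561) + (-7.091) = -15.7 J/K.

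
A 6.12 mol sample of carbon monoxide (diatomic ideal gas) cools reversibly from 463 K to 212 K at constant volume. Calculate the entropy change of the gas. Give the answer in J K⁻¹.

ΔS = -99.4 J/K

At constant volume, ΔS = nC_V ln(T₂/T₁) with C_V = 5R/2 = 20.79 J mol⁻¹ K⁻¹.
ΔS = 6.12 × 20.79 × ln(212/463) = -99.4 J/K.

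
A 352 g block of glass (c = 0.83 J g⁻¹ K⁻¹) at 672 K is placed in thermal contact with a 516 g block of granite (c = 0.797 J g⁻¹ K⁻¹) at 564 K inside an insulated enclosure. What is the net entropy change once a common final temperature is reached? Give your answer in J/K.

ΔS_total = 2.64 J/K

Energy balance: T_f = (m₁c₁T₁ + m₂c₂T₂)/(m₁c₁ + m₂c₂) = 608.86 K.
ΔS₁ = m₁c₁ ln(T_f/T₁) = 292.16 × ln(608.86/672) = -28.83 J/K.
ΔS₂ = m₂c₂ ln(T_f/T₂) = 411.252 × ln(608.86/564) = 31.47 J/K.
ΔS_total = -28.83 + 31.47 = 2.64 J/K.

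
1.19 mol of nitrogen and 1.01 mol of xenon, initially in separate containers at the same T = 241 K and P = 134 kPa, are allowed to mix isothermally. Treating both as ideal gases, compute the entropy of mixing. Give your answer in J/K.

Mole fractions: x_A = 1.19/2.2 = 0.541, x_B = 0.459.
ΔS_mix = −R(n_A ln x_A + n_B ln x_B) = −8.314 × (1.19 ln 0.541 + 1.01 ln 0.459) = 12.6 J/K.

ΔS_mix = 12.6 J/K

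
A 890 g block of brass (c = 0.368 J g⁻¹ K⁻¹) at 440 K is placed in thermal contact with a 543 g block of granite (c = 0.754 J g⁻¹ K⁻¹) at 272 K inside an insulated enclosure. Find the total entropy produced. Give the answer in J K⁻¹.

ΔS_total = 21.2 J/K

Energy balance: T_f = (m₁c₁T₁ + m₂c₂T₂)/(m₁c₁ + m₂c₂) = 346.66 K.
ΔS₁ = m₁c₁ ln(T_f/T₁) = 327.52 × ln(346.66/440) = -78.09 J/K.
ΔS₂ = m₂c₂ ln(T_f/T₂) = 409.422 × ln(346.66/272) = 99.31 J/K.
ΔS_total = -78.09 + 99.31 = 21.2 J/K.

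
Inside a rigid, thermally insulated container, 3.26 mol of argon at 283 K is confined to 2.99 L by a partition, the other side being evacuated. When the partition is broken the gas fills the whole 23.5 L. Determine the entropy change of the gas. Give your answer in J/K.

For an ideal gas in free expansion Q = 0 and W = 0, so T is unchanged.
Entropy is a state function; using a reversible isothermal path, ΔS_gas = nR ln(V₂/V₁) = 3.26 × 8.314 × ln(23.5/2.99) = 55.9 J/K.

ΔS_gas = 55.9 J/K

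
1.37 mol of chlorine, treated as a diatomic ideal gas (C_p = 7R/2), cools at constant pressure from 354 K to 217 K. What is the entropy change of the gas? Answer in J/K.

ΔS = -19.5 J/K

At constant pressure, ΔS = nC_p ln(T₂/T₁) with C_p = 7R/2 = 29.1 J mol⁻¹ K⁻¹.
ΔS = 1.37 × 29.1 × ln(217/354) = -19.5 J/K.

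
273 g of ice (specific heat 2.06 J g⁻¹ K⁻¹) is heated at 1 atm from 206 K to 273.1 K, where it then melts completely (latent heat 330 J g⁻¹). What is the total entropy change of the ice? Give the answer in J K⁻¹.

ΔS = 488 J/K

Warming step: ΔS₁ = m c ln(T_tr/T_i) = 273 × 2.06 × ln(273.1/206) = 158.6 J/K.
Phase change: ΔS₂ = +mL/T_tr = 273 × 330 / 273.1 = 329.9 J/K.
ΔS_total = (158.6) + (329.9) = 488 J/K.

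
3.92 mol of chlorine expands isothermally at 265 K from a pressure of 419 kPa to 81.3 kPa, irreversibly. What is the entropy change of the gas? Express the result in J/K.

Entropy is a state function, so ΔS_gas depends only on the end states.
For an isothermal ideal gas ΔS_gas = nR ln(P₁/P₂) = 3.92 × 8.314 × ln(419/81.3) = 53.4 J/K.

ΔS_gas = 53.4 J/K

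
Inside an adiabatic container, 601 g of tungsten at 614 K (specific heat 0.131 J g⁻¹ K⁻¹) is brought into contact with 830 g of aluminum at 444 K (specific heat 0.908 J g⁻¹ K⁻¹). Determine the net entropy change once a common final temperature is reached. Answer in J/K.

Energy balance: T_f = (m₁c₁T₁ + m₂c₂T₂)/(m₁c₁ + m₂c₂) = 460.08 K.
ΔS₁ = m₁c₁ ln(T_f/T₁) = 78.731 × ln(460.08/614) = -22.72 J/K.
ΔS₂ = m₂c₂ ln(T_f/T₂) = 753.64 × ln(460.08/444) = 26.81 J/K.
ΔS_total = -22.72 + 26.81 = 4.09 J/K.

ΔS_total = 4.09 J/K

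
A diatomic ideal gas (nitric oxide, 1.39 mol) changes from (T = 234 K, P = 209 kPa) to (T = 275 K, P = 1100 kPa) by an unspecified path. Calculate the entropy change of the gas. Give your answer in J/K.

ΔS = nC_p ln(T₂/T₁) − nR ln(P₂/P₁), with C_p = 7R/2 = 29.1 J mol⁻¹ K⁻¹ for a diatomic ideal gas.
ΔS = 1.39 × [29.1 × ln(275/234) − 8.314 × ln(1100/209)] = -12.7 J/K.

ΔS = -12.7 J/K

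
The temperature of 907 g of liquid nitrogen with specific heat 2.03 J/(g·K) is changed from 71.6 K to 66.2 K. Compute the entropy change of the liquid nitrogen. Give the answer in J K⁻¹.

ΔS = -144 J/K

ΔS = ∫dQ_rev/T = m c ln(T₂/T₁) = 907 × 2.03 × ln(66.2/71.6) = -144 J/K.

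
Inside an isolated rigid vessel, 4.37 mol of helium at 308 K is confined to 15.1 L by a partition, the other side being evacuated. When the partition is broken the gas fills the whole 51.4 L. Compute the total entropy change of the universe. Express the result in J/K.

ΔS_universe = 44.5 J/K

For an ideal gas in free expansion Q = 0 and W = 0, so T is unchanged.
Entropy is a state function; using a reversible isothermal path, ΔS_gas = nR ln(V₂/V₁) = 4.37 × 8.314 × ln(51.4/15.1) = 44.5 J/K.
The insulated surroundings exchange no heat, so ΔS_surr = 0 and ΔS_universe = ΔS_gas.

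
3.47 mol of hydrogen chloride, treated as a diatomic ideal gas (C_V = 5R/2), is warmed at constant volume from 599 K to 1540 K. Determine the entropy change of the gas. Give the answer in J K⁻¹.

At constant volume, ΔS = nC_V ln(T₂/T₁) with C_V = 5R/2 = 20.79 J mol⁻¹ K⁻¹.
ΔS = 3.47 × 20.79 × ln(1540/599) = 68.1 J/K.

ΔS = 68.1 J/K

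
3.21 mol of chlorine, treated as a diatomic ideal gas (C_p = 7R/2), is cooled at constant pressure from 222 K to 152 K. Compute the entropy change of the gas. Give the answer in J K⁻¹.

ΔS = -35.4 J/K

At constant pressure, ΔS = nC_p ln(T₂/T₁) with C_p = 7R/2 = 29.1 J mol⁻¹ K⁻¹.
ΔS = 3.21 × 29.1 × ln(152/222) = -35.4 J/K.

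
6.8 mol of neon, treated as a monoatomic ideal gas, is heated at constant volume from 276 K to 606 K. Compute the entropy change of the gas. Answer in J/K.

ΔS = 66.7 J/K

At constant volume, ΔS = nC_V ln(T₂/T₁) with C_V = 3R/2 = 12.47 J mol⁻¹ K⁻¹.
ΔS = 6.8 × 12.47 × ln(606/276) = 66.7 J/K.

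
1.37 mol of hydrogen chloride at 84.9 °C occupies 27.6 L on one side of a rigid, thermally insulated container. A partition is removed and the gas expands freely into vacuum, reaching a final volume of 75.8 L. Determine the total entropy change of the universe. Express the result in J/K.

ΔS_universe = 11.5 J/K

No heat is exchanged and no work is done, so the ideal-gas temperature stays constant.
Entropy is a state function; using a reversible isothermal path, ΔS_gas = nR ln(V₂/V₁) = 1.37 × 8.314 × ln(75.8/27.6) = 11.5 J/K.
The insulated surroundings exchange no heat, so ΔS_surr = 0 and ΔS_universe = ΔS_gas.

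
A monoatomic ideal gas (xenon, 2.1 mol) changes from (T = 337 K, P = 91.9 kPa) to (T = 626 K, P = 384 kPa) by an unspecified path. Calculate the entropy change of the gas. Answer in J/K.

ΔS = 2.06 J/K

ΔS = nC_p ln(T₂/T₁) − nR ln(P₂/P₁), with C_p = 5R/2 = 20.79 J mol⁻¹ K⁻¹ for a monoatomic ideal gas.
ΔS = 2.1 × [20.79 × ln(626/337) − 8.314 × ln(384/91.9)] = 2.06 J/K.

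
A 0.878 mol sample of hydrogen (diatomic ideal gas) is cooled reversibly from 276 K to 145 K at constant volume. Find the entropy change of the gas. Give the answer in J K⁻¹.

ΔS = -11.7 J/K

At constant volume, ΔS = nC_V ln(T₂/T₁) with C_V = 5R/2 = 20.79 J mol⁻¹ K⁻¹.
ΔS = 0.878 × 20.79 × ln(145/276) = -11.7 J/K.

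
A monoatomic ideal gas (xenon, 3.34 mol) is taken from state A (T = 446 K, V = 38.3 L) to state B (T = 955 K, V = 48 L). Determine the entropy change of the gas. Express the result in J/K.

ΔS = 38 J/K

Entropy is a state function: ΔS = nC_V ln(T₂/T₁) + nR ln(V₂/V₁), with C_V = 3R/2 = 12.47 J mol⁻¹ K⁻¹ for a monoatomic ideal gas.
ΔS = 3.34 × [12.47 × ln(955/446) + 8.314 × ln(48/38.3)] = 38 J/K.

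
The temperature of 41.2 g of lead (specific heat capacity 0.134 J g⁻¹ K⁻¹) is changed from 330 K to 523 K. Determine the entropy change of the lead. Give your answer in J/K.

ΔS = 2.54 J/K

ΔS = ∫dQ_rev/T = m c ln(T₂/T₁) = 41.2 × 0.134 × ln(523/330) = 2.54 J/K.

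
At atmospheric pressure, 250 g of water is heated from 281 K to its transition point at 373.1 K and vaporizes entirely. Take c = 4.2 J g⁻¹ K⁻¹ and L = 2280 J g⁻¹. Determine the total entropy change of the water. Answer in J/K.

ΔS = 1830 J/K

Warming step: ΔS₁ = m c ln(T_tr/T_i) = 250 × 4.2 × ln(373.1/281) = 297.7 J/K.
Phase change: ΔS₂ = +mL/T_tr = 250 × 2280 / 373.1 = 1528 J/K.
ΔS_total = (297.7) + (1528) = 1830 J/K.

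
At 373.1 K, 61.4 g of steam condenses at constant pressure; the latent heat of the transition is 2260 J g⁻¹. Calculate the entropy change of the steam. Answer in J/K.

ΔS = -372 J/K

Heat released by the substance: Q = −mL = −61.4 × 2260 = −138764 J.
At constant T, ΔS = Q_rev/T = −138764 / 373.1 = -372 J/K.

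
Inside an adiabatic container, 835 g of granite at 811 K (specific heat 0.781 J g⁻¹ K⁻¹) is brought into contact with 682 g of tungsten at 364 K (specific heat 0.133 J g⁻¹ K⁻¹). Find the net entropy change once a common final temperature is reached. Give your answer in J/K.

ΔS_total = 20.9 J/K

Energy balance: T_f = (m₁c₁T₁ + m₂c₂T₂)/(m₁c₁ + m₂c₂) = 756.42 K.
ΔS₁ = m₁c₁ ln(T_f/T₁) = 652.135 × ln(756.42/811) = -45.44 J/K.
ΔS₂ = m₂c₂ ln(T_f/T₂) = 90.706 × ln(756.42/364) = 66.35 J/K.
ΔS_total = -45.44 + 66.35 = 20.9 J/K.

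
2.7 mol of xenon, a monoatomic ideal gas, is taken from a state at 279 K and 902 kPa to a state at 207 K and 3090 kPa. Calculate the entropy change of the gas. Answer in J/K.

ΔS = nC_p ln(T₂/T₁) − nR ln(P₂/P₁), with C_p = 5R/2 = 20.79 J mol⁻¹ K⁻¹ for a monoatomic ideal gas.
ΔS = 2.7 × [20.79 × ln(207/279) − 8.314 × ln(3090/902)] = -44.4 J/K.

ΔS = -44.4 J/K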